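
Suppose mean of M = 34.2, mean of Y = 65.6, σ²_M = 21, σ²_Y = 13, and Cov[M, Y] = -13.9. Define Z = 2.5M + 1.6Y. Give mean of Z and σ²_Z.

mean of Z = 2.5·mean of M + 1.6·mean of Y = 2.5·34.2 + 1.6·65.6 = 190.46.
σ²_Z = a²·σ²_M + b²·σ²_Y + 2ab·Cov[M, Y] with a = 2.5, b = 1.6.
= 2.5²·21 + 1.6²·13 + 2·2.5·1.6·(-13.9)
= 131.25 + 33.28 + (-111.2) = 53.33.

mean of Z = 190.46, σ²_Z = 53.33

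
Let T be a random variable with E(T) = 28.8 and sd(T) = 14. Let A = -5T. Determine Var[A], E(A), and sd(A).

Var[A] = 4900, E(A) = -144, sd(A) = 70

A = -5T is linear with a = -5, b = 0.
Var[T] = 14² = 196.
Var[A] = a²·Var[T] = (-5)²·196 = 4900.
E(A) = a·E(T) + b = (-5)·28.8 = -144.
sd(A) = |a|·sd(T) = |-5|·14 = 70.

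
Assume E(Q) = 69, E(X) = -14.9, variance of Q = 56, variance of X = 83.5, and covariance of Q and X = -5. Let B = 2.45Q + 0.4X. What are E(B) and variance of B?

E(B) = 2.45·E(Q) + 0.4·E(X) = 2.45·69 + 0.4·(-14.9) = 163.09.
variance of B = a²·variance of Q + b²·variance of X + 2ab·covariance of Q and X with a = 2.45, b = 0.4.
= 2.45²·56 + 0.4²·83.5 + 2·2.45·0.4·(-5)
= 336.14 + 13.36 + (-9.8) = 339.7.

E(B) = 163.09, variance of B = 339.7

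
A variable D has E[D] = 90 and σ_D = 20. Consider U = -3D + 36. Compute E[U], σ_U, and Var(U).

E[U] = -234, σ_U = 60, Var(U) = 3600

U = -3D + 36 is linear with a = -3, b = 36.
E[U] = a·E[D] + b = (-3)·90 + 36 = -234.
σ_U = |a|·σ_D = |-3|·20 = 60.
Var(D) = 20² = 400.
Var(U) = a²·Var(D) = (-3)²·400 = 3600 (the additive constant 36 does not affect variance).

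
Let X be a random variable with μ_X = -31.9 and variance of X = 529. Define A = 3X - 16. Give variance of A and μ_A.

A = 3X - 16 is linear with a = 3, b = -16.
variance of A = a²·variance of X = 3²·529 = 4761 (the additive constant -16 does not affect variance).
μ_A = a·μ_X + b = 3·(-31.9) + (-16) = -111.7.

variance of A = 4761, μ_A = -111.7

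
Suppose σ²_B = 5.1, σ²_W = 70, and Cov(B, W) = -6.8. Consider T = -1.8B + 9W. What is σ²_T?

σ²_T = 5906.844

σ²_T = a²·σ²_B + b²·σ²_W + 2ab·Cov(B, W) with a = -1.8, b = 9.
= (-1.8)²·5.1 + 9²·70 + 2·(-1.8)·9·(-6.8)
= 16.524 + 5670 + 220.32 = 5906.844.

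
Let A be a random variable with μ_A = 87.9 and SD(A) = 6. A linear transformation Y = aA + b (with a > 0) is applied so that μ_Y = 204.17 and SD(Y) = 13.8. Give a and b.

SD(Y) = a·SD(A) (a > 0), so a = 13.8/6 = 2.3.
μ_Y = a·μ_A + b, so b = 204.17 − 2.3·87.9 = 2.

a = 2.3, b = 2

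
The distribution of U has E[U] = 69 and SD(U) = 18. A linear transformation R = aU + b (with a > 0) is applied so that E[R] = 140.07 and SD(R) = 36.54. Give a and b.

a = 2.03, b = 0

SD(R) = a·SD(U) (a > 0), so a = 36.54/18 = 2.03.
E[R] = a·E[U] + b, so b = 140.07 − 2.03·69 = 0.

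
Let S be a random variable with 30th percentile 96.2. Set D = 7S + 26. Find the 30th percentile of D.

30th percentile of D = 699.4

Since a = 7 > 0 the transformation is increasing, so the 30th percentile of D = a·(P_{30} of S) + b = 7·96.2 + 26 = 699.4.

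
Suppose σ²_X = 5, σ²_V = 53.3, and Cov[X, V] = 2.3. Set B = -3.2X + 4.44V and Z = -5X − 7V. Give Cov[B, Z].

Cov[B, Z] = -1576.104

By bilinearity, Cov[B, Z] = ac·σ²_X + bd·σ²_V + (ad+bc)·Cov[X, V], with a=-3.2, b=4.44, c=-5, d=-7.
ac·σ²_X = (-3.2)·(-5)·5 = 80
bd·σ²_V = 4.44·(-7)·53.3 = -1656.564
(ad+bc)·Cov[X, V] = (0.2)·2.3 = 0.46
Cov[B, Z] = 80 + (-1656.564) + 0.46 = -1576.104.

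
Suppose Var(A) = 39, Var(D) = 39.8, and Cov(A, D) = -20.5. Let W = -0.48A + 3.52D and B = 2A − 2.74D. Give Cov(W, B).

By bilinearity, Cov(W, B) = ac·Var(A) + bd·Var(D) + (ad+bc)·Cov(A, D), with a=-0.48, b=3.52, c=2, d=-2.74.
ac·Var(A) = (-0.48)·2·39 = -37.44
bd·Var(D) = 3.52·(-2.74)·39.8 = -383.86304
(ad+bc)·Cov(A, D) = (8.3552)·(-20.5) = -171.2816
Cov(W, B) = -37.44 + (-383.86304) + (-171.2816) = -592.58464.

Cov(W, B) = -592.58464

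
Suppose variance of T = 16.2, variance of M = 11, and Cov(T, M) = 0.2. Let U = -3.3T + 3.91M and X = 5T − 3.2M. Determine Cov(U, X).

By bilinearity, Cov(U, X) = ac·variance of T + bd·variance of M + (ad+bc)·Cov(T, M), with a=-3.3, b=3.91, c=5, d=-3.2.
ac·variance of T = (-3.3)·5·16.2 = -267.3
bd·variance of M = 3.91·(-3.2)·11 = -137.632
(ad+bc)·Cov(T, M) = (30.11)·0.2 = 6.022
Cov(U, X) = -267.3 + (-137.632) + 6.022 = -398.91.

Cov(U, X) = -398.91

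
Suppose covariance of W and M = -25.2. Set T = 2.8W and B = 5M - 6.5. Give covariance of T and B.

covariance of T and B = -352.8

covariance of T and B = a·c·covariance of W and M = 2.8·5·(-25.2) = -352.8. Additive constants drop out.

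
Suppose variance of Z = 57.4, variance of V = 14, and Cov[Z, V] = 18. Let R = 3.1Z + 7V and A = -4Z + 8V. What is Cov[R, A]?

By bilinearity, Cov[R, A] = ac·variance of Z + bd·variance of V + (ad+bc)·Cov[Z, V], with a=3.1, b=7, c=-4, d=8.
ac·variance of Z = 3.1·(-4)·57.4 = -711.76
bd·variance of V = 7·8·14 = 784
(ad+bc)·Cov[Z, V] = (-3.2)·18 = -57.6
Cov[R, A] = -711.76 + 784 + (-57.6) = 14.64.

Cov[R, A] = 14.64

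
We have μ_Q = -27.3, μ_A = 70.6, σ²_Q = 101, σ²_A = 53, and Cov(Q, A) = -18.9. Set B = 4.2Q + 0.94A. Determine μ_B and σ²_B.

μ_B = 4.2·μ_Q + 0.94·μ_A = 4.2·(-27.3) + 0.94·70.6 = -48.296.
σ²_B = a²·σ²_Q + b²·σ²_A + 2ab·Cov(Q, A) with a = 4.2, b = 0.94.
= 4.2²·101 + 0.94²·53 + 2·4.2·0.94·(-18.9)
= 1781.64 + 46.8308 + (-149.2344) = 1679.2364.

μ_B = -48.296, σ²_B = 1679.2364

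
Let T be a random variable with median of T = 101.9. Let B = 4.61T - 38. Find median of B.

median of B = 431.759

A linear map preserves order up to sign, so median of B = a·median of T + b = 4.61·101.9 + (-38) = 431.759.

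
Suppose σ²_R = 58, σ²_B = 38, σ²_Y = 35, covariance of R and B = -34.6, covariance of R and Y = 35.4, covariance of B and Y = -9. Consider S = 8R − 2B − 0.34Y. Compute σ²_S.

σ²_S = 4770.43

σ²_S = a²·σ²_R + b²·σ²_B + c²·σ²_Y + 2ab·covariance of R and B + 2ac·covariance of R and Y + 2bc·covariance of B and Y, with a = 8, b = -2, c = -0.34.
= 3712 + 152 + 4.046 + 1107.2 + (-192.576) + (-12.24)
= 4770.43.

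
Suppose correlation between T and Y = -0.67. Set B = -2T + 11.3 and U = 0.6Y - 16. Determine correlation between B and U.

correlation between B and U = 0.67

Linear rescalings preserve |correlation|; the slopes -2 and 0.6 have opposite signs, so the correlation flips sign: correlation between B and U = −correlation between T and Y = 0.67.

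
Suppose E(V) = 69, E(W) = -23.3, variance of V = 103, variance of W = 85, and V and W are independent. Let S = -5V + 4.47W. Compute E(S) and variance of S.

E(S) = -449.151, variance of S = 4273.3765

E(S) = (-5)·E(V) + 4.47·E(W) = (-5)·69 + 4.47·(-23.3) = -449.151.
variance of S = a²·variance of V + b²·variance of W + 2ab·Cov[V, W] with a = -5, b = 4.47.
Independence gives Cov[V, W] = 0.
= (-5)²·103 + 4.47²·85 + 2·(-5)·4.47·0
= 2575 + 1698.3765 + 0 = 4273.3765.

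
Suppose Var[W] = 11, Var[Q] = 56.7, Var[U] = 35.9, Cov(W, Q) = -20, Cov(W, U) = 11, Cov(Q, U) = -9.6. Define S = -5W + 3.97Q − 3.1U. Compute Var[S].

Var[S] = 2884.93643

Var[S] = a²·Var[W] + b²·Var[Q] + c²·Var[U] + 2ab·Cov(W, Q) + 2ac·Cov(W, U) + 2bc·Cov(Q, U), with a = -5, b = 3.97, c = -3.1.
= 275 + 893.64303 + 344.999 + 794 + 341 + 236.2944
= 2884.93643.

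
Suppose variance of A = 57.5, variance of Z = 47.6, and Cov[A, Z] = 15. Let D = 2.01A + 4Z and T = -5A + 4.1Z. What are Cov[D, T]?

Cov[D, T] = 26.38

By bilinearity, Cov[D, T] = ac·variance of A + bd·variance of Z + (ad+bc)·Cov[A, Z], with a=2.01, b=4, c=-5, d=4.1.
ac·variance of A = 2.01·(-5)·57.5 = -577.875
bd·variance of Z = 4·4.1·47.6 = 780.64
(ad+bc)·Cov[A, Z] = (-11.759)·15 = -176.385
Cov[D, T] = -577.875 + 780.64 + (-176.385) = 26.38.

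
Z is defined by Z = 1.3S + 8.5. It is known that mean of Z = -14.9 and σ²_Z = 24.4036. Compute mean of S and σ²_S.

From Z = 1.3S + 8.5: mean of Z = a·mean of S + b, so mean of S = (mean of Z − b)/a = (-14.9 − 8.5)/1.3 = -18.
σ²_Z = a²·σ²_S, so σ²_S = 24.4036/1.3² = 14.44.

mean of S = -18, σ²_S = 14.44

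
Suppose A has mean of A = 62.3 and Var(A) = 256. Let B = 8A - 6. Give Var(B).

B = 8A - 6 is linear with a = 8, b = -6.
Var(B) = a²·Var(A) = 8²·256 = 16384 (the additive constant -6 does not affect variance).

Var(B) = 16384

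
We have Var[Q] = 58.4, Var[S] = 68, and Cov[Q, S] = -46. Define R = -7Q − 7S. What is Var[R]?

Var[R] = a²·Var[Q] + b²·Var[S] + 2ab·Cov[Q, S] with a = -7, b = -7.
= (-7)²·58.4 + (-7)²·68 + 2·(-7)·(-7)·(-46)
= 2861.6 + 3332 + (-4508) = 1685.6.

Var[R] = 1685.6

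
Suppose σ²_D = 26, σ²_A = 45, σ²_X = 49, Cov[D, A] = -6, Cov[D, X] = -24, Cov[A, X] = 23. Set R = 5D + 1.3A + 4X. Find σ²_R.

σ²_R = a²·σ²_D + b²·σ²_A + c²·σ²_X + 2ab·Cov[D, A] + 2ac·Cov[D, X] + 2bc·Cov[A, X], with a = 5, b = 1.3, c = 4.
= 650 + 76.05 + 784 + (-78) + (-960) + 239.2
= 711.25.

σ²_R = 711.25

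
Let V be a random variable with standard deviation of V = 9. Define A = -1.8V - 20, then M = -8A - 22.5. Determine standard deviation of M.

standard deviation of M = 129.6

standard deviation of A = |-1.8|·9 = 16.2.
standard deviation of M = |-8|·16.2 = 129.6.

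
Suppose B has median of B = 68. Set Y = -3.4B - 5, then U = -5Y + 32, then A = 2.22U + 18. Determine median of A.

median of Y = (-3.4)·68 + (-5) = -236.2.
median of U = (-5)·(-236.2) + 32 = 1213.
median of A = 2.22·1213 + 18 = 2710.86.

median of A = 2710.86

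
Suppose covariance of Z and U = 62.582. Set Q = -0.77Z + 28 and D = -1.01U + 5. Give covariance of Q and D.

covariance of Q and D = 48.6700214

covariance of Q and D = a·c·covariance of Z and U = (-0.77)·(-1.01)·62.582 = 48.6700214. Additive constants drop out.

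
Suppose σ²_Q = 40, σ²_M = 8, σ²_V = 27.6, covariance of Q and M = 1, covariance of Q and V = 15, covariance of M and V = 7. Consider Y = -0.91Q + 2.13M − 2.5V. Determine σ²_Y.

σ²_Y = 231.7426

σ²_Y = a²·σ²_Q + b²·σ²_M + c²·σ²_V + 2ab·covariance of Q and M + 2ac·covariance of Q and V + 2bc·covariance of M and V, with a = -0.91, b = 2.13, c = -2.5.
= 33.124 + 36.2952 + 172.5 + (-3.8766) + 68.25 + (-74.55)
= 231.7426.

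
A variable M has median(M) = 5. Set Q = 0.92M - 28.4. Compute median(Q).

median(Q) = -23.8

A linear map preserves order up to sign, so median(Q) = a·median(M) + b = 0.92·5 + (-28.4) = -23.8.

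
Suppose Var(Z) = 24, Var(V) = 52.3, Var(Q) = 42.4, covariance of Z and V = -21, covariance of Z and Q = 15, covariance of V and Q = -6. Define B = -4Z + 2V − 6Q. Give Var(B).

Var(B) = 3319.6

Var(B) = a²·Var(Z) + b²·Var(V) + c²·Var(Q) + 2ab·covariance of Z and V + 2ac·covariance of Z and Q + 2bc·covariance of V and Q, with a = -4, b = 2, c = -6.
= 384 + 209.2 + 1526.4 + 336 + 720 + 144
= 3319.6.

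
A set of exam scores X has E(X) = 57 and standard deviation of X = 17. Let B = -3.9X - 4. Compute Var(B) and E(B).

B = -3.9X - 4 is linear with a = -3.9, b = -4.
Var(X) = 17² = 289.
Var(B) = a²·Var(X) = (-3.9)²·289 = 4395.69 (the additive constant -4 does not affect variance).
E(B) = a·E(X) + b = (-3.9)·57 + (-4) = -226.3.

Var(B) = 4395.69, E(B) = -226.3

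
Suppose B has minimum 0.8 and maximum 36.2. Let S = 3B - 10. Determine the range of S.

Range(S) = 106.2

Range of B = 36.2 − 0.8 = 35.4.
Range(S) = |a|·Range(B) = |3|·35.4 = 106.2.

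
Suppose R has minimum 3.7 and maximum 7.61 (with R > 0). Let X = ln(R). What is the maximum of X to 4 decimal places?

max(X) = 2.0295

ln(R) is increasing on this domain, so max(X) comes from max(R) = 7.61: max(X) = ln(7.61) ≈ 2.0295.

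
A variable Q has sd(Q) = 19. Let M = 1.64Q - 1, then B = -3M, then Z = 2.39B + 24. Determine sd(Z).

sd(Z) = 223.4172

sd(M) = |1.64|·19 = 31.16.
sd(B) = |-3|·31.16 = 93.48.
sd(Z) = |2.39|·93.48 = 223.4172.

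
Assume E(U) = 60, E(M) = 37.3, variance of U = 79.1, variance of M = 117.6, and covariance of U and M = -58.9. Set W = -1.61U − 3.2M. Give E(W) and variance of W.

E(W) = (-1.61)·E(U) + (-3.2)·E(M) = (-1.61)·60 + (-3.2)·37.3 = -215.96.
variance of W = a²·variance of U + b²·variance of M + 2ab·covariance of U and M with a = -1.61, b = -3.2.
= (-1.61)²·79.1 + (-3.2)²·117.6 + 2·(-1.61)·(-3.2)·(-58.9)
= 205.03511 + 1204.224 + (-606.9056) = 802.35351.

E(W) = -215.96, variance of W = 802.35351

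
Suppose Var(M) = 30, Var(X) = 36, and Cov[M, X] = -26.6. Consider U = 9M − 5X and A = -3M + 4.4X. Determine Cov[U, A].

Cov[U, A] = -3054.36

By bilinearity, Cov[U, A] = ac·Var(M) + bd·Var(X) + (ad+bc)·Cov[M, X], with a=9, b=-5, c=-3, d=4.4.
ac·Var(M) = 9·(-3)·30 = -810
bd·Var(X) = (-5)·4.4·36 = -792
(ad+bc)·Cov[M, X] = (54.6)·(-26.6) = -1452.36
Cov[U, A] = -810 + (-792) + (-1452.36) = -3054.36.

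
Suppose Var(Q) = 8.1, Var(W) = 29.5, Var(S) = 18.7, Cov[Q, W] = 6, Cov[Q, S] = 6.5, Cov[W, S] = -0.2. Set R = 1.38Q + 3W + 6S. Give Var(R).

Var(R) = a²·Var(Q) + b²·Var(W) + c²·Var(S) + 2ab·Cov[Q, W] + 2ac·Cov[Q, S] + 2bc·Cov[W, S], with a = 1.38, b = 3, c = 6.
= 15.42564 + 265.5 + 673.2 + 49.68 + 107.64 + (-7.2)
= 1104.24564.

Var(R) = 1104.24564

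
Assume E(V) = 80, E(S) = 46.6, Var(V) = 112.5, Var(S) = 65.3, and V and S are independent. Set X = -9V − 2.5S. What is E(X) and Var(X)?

E(X) = -836.5, Var(X) = 9520.625

E(X) = (-9)·E(V) + (-2.5)·E(S) = (-9)·80 + (-2.5)·46.6 = -836.5.
Var(X) = a²·Var(V) + b²·Var(S) + 2ab·Cov[V, S] with a = -9, b = -2.5.
Independence gives Cov[V, S] = 0.
= (-9)²·112.5 + (-2.5)²·65.3 + 2·(-9)·(-2.5)·0
= 9112.5 + 408.125 + 0 = 9520.625.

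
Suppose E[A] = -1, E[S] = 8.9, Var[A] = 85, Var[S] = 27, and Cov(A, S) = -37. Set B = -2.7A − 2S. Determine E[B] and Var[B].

E[B] = (-2.7)·E[A] + (-2)·E[S] = (-2.7)·(-1) + (-2)·8.9 = -15.1.
Var[B] = a²·Var[A] + b²·Var[S] + 2ab·Cov(A, S) with a = -2.7, b = -2.
= (-2.7)²·85 + (-2)²·27 + 2·(-2.7)·(-2)·(-37)
= 619.65 + 108 + (-399.6) = 328.05.

E[B] = -15.1, Var[B] = 328.05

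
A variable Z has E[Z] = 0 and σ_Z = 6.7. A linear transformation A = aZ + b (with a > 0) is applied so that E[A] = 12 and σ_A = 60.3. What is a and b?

a = 9, b = 12

σ_A = a·σ_Z (a > 0), so a = 60.3/6.7 = 9.
E[A] = a·E[Z] + b, so b = 12 − 9·0 = 12.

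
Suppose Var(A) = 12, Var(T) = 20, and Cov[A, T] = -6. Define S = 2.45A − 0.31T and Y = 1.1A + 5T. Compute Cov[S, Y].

Cov[S, Y] = -70.114

By bilinearity, Cov[S, Y] = ac·Var(A) + bd·Var(T) + (ad+bc)·Cov[A, T], with a=2.45, b=-0.31, c=1.1, d=5.
ac·Var(A) = 2.45·1.1·12 = 32.34
bd·Var(T) = (-0.31)·5·20 = -31
(ad+bc)·Cov[A, T] = (11.909)·(-6) = -71.454
Cov[S, Y] = 32.34 + (-31) + (-71.454) = -70.114.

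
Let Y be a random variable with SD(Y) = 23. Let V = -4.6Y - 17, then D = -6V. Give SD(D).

SD(V) = |-4.6|·23 = 105.8.
SD(D) = |-6|·105.8 = 634.8.

SD(D) = 634.8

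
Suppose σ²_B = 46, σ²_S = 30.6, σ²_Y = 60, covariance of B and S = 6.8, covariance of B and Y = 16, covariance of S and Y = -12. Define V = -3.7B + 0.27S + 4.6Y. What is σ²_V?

σ²_V = a²·σ²_B + b²·σ²_S + c²·σ²_Y + 2ab·covariance of B and S + 2ac·covariance of B and Y + 2bc·covariance of S and Y, with a = -3.7, b = 0.27, c = 4.6.
= 629.74 + 2.23074 + 1269.6 + (-13.5864) + (-544.64) + (-29.808)
= 1313.53634.

σ²_V = 1313.53634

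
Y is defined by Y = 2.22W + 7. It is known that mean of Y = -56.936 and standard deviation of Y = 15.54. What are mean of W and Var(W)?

mean of W = -28.8, Var(W) = 49

From Y = 2.22W + 7: mean of Y = a·mean of W + b, so mean of W = (mean of Y − b)/a = (-56.936 − 7)/2.22 = -28.8.
Var(Y) = 15.54² = 241.4916.
Var(Y) = a²·Var(W), so Var(W) = 241.4916/2.22² = 49.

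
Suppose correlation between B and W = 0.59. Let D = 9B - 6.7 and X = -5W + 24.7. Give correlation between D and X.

correlation between D and X = -0.59

Linear rescalings preserve |correlation|; the slopes 9 and -5 have opposite signs, so the correlation flips sign: correlation between D and X = −correlation between B and W = -0.59.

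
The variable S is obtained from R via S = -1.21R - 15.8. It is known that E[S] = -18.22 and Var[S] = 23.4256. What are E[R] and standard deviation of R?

From S = -1.21R - 15.8: E[S] = a·E[R] + b, so E[R] = (E[S] − b)/a = (-18.22 − (-15.8))/(-1.21) = 2.
standard deviation of S = √23.4256 = 4.84.
standard deviation of S = |a|·standard deviation of R, so standard deviation of R = 4.84/|-1.21| = 4.

E[R] = 2, standard deviation of R = 4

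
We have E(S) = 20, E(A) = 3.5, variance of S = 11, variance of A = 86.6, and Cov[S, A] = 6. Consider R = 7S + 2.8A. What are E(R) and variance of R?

E(R) = 7·E(S) + 2.8·E(A) = 7·20 + 2.8·3.5 = 149.8.
variance of R = a²·variance of S + b²·variance of A + 2ab·Cov[S, A] with a = 7, b = 2.8.
= 7²·11 + 2.8²·86.6 + 2·7·2.8·6
= 539 + 678.944 + 235.2 = 1453.144.

E(R) = 149.8, variance of R = 1453.144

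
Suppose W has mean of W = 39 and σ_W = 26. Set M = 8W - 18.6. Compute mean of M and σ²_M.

M = 8W - 18.6 is linear with a = 8, b = -18.6.
mean of M = a·mean of W + b = 8·39 + (-18.6) = 293.4.
σ²_W = 26² = 676.
σ²_M = a²·σ²_W = 8²·676 = 43264 (the additive constant -18.6 does not affect variance).

mean of M = 293.4, σ²_M = 43264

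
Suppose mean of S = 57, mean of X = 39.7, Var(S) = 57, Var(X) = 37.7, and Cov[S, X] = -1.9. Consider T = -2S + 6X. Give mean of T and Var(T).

mean of T = (-2)·mean of S + 6·mean of X = (-2)·57 + 6·39.7 = 124.2.
Var(T) = a²·Var(S) + b²·Var(X) + 2ab·Cov[S, X] with a = -2, b = 6.
= (-2)²·57 + 6²·37.7 + 2·(-2)·6·(-1.9)
= 228 + 1357.2 + 45.6 = 1630.8.

mean of T = 124.2, Var(T) = 1630.8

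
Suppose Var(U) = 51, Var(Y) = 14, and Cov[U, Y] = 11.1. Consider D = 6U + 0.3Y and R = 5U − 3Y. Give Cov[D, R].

Cov[D, R] = 1334.25

By bilinearity, Cov[D, R] = ac·Var(U) + bd·Var(Y) + (ad+bc)·Cov[U, Y], with a=6, b=0.3, c=5, d=-3.
ac·Var(U) = 6·5·51 = 1530
bd·Var(Y) = 0.3·(-3)·14 = -12.6
(ad+bc)·Cov[U, Y] = (-16.5)·11.1 = -183.15
Cov[D, R] = 1530 + (-12.6) + (-183.15) = 1334.25.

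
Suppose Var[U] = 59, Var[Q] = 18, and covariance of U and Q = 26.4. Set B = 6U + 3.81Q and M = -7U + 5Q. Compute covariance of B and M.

covariance of B and M = -2047.188

By bilinearity, covariance of B and M = ac·Var[U] + bd·Var[Q] + (ad+bc)·covariance of U and Q, with a=6, b=3.81, c=-7, d=5.
ac·Var[U] = 6·(-7)·59 = -2478
bd·Var[Q] = 3.81·5·18 = 342.9
(ad+bc)·covariance of U and Q = (3.33)·26.4 = 87.912
covariance of B and M = -2478 + 342.9 + 87.912 = -2047.188.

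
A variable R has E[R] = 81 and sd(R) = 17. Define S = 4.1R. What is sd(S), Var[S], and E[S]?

sd(S) = 69.7, Var[S] = 4858.09, E[S] = 332.1

S = 4.1R is linear with a = 4.1, b = 0.
sd(S) = |a|·sd(R) = |4.1|·17 = 69.7.
Var[R] = 17² = 289.
Var[S] = a²·Var[R] = 4.1²·289 = 4858.09.
E[S] = a·E[R] + b = 4.1·81 = 332.1.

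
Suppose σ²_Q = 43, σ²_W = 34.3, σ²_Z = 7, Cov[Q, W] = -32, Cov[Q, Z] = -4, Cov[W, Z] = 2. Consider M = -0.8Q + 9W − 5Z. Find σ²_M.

σ²_M = 3229.62

σ²_M = a²·σ²_Q + b²·σ²_W + c²·σ²_Z + 2ab·Cov[Q, W] + 2ac·Cov[Q, Z] + 2bc·Cov[W, Z], with a = -0.8, b = 9, c = -5.
= 27.52 + 2778.3 + 175 + 460.8 + (-32) + (-180)
= 3229.62.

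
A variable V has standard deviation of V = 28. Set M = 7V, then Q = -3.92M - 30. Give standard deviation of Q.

standard deviation of Q = 768.32

standard deviation of M = |7|·28 = 196.
standard deviation of Q = |-3.92|·196 = 768.32.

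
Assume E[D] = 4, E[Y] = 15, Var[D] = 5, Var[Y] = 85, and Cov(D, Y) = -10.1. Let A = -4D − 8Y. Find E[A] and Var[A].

E[A] = -136, Var[A] = 4873.6

E[A] = (-4)·E[D] + (-8)·E[Y] = (-4)·4 + (-8)·15 = -136.
Var[A] = a²·Var[D] + b²·Var[Y] + 2ab·Cov(D, Y) with a = -4, b = -8.
= (-4)²·5 + (-8)²·85 + 2·(-4)·(-8)·(-10.1)
= 80 + 5440 + (-646.4) = 4873.6.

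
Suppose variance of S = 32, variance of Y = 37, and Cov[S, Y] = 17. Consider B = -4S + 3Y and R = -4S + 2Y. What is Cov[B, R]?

Cov[B, R] = 394

By bilinearity, Cov[B, R] = ac·variance of S + bd·variance of Y + (ad+bc)·Cov[S, Y], with a=-4, b=3, c=-4, d=2.
ac·variance of S = (-4)·(-4)·32 = 512
bd·variance of Y = 3·2·37 = 222
(ad+bc)·Cov[S, Y] = (-20)·17 = -340
Cov[B, R] = 512 + 222 + (-340) = 394.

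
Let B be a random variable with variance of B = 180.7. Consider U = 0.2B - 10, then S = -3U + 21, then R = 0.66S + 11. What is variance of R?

variance of R = 28.3366512

variance of U = 0.2²·180.7 = 7.228.
variance of S = (-3)²·7.228 = 65.052.
variance of R = 0.66²·65.052 = 28.3366512.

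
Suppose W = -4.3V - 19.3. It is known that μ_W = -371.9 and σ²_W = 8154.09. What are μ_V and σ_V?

μ_V = 82, σ_V = 21

From W = -4.3V - 19.3: μ_W = a·μ_V + b, so μ_V = (μ_W − b)/a = (-371.9 − (-19.3))/(-4.3) = 82.
σ_W = √8154.09 = 90.3.
σ_W = |a|·σ_V, so σ_V = 90.3/|-4.3| = 21.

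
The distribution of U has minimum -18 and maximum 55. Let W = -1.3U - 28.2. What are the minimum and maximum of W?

min(W) = -99.7, max(W) = -4.8

a = -1.3 < 0, so order reverses: min(W) = a·max(U)+b = (-1.3)·55 + (-28.2) = -99.7; max(W) = a·min(U)+b = (-1.3)·(-18) + (-28.2) = -4.8.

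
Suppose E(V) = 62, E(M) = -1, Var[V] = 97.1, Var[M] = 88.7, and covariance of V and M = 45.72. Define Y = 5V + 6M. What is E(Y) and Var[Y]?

E(Y) = 304, Var[Y] = 8363.9

E(Y) = 5·E(V) + 6·E(M) = 5·62 + 6·(-1) = 304.
Var[Y] = a²·Var[V] + b²·Var[M] + 2ab·covariance of V and M with a = 5, b = 6.
= 5²·97.1 + 6²·88.7 + 2·5·6·45.72
= 2427.5 + 3193.2 + 2743.2 = 8363.9.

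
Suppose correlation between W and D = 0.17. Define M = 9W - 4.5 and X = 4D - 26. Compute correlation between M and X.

Linear rescalings preserve correlation up to sign; here the slopes 9 and 4 have the same sign, so correlation between M and X = correlation between W and D = 0.17.

correlation between M and X = 0.17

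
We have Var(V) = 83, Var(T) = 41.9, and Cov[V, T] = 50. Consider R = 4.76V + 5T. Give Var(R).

Var(R) = a²·Var(V) + b²·Var(T) + 2ab·Cov[V, T] with a = 4.76, b = 5.
= 4.76²·83 + 5²·41.9 + 2·4.76·5·50
= 1880.5808 + 1047.5 + 2380 = 5308.0808.

Var(R) = 5308.0808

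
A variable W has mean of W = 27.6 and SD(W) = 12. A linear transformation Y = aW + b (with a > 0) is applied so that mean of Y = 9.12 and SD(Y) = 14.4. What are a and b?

SD(Y) = a·SD(W) (a > 0), so a = 14.4/12 = 1.2.
mean of Y = a·mean of W + b, so b = 9.12 − 1.2·27.6 = -24.

a = 1.2, b = -24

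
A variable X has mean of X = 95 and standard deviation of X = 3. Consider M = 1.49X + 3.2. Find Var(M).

M = 1.49X + 3.2 is linear with a = 1.49, b = 3.2.
Var(X) = 3² = 9.
Var(M) = a²·Var(X) = 1.49²·9 = 19.9809 (the additive constant 3.2 does not affect variance).

Var(M) = 19.9809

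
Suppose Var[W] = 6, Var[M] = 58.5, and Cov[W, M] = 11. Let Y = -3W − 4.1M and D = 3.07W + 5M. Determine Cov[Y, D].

Cov[Y, D] = -1557.967

By bilinearity, Cov[Y, D] = ac·Var[W] + bd·Var[M] + (ad+bc)·Cov[W, M], with a=-3, b=-4.1, c=3.07, d=5.
ac·Var[W] = (-3)·3.07·6 = -55.26
bd·Var[M] = (-4.1)·5·58.5 = -1199.25
(ad+bc)·Cov[W, M] = (-27.587)·11 = -303.457
Cov[Y, D] = -55.26 + (-1199.25) + (-303.457) = -1557.967.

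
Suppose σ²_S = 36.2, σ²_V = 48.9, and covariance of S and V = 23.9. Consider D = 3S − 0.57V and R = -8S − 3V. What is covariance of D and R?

covariance of D and R = -891.297

By bilinearity, covariance of D and R = ac·σ²_S + bd·σ²_V + (ad+bc)·covariance of S and V, with a=3, b=-0.57, c=-8, d=-3.
ac·σ²_S = 3·(-8)·36.2 = -868.8
bd·σ²_V = (-0.57)·(-3)·48.9 = 83.619
(ad+bc)·covariance of S and V = (-4.44)·23.9 = -106.116
covariance of D and R = -868.8 + 83.619 + (-106.116) = -891.297.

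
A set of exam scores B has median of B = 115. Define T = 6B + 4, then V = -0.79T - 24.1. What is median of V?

median of T = 6·115 + 4 = 694.
median of V = (-0.79)·694 + (-24.1) = -572.36.

median of V = -572.36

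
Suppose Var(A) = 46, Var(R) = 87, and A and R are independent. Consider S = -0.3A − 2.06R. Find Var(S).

Var(S) = a²·Var(A) + b²·Var(R) + 2ab·Cov[A, R] with a = -0.3, b = -2.06.
Independence gives Cov[A, R] = 0.
= (-0.3)²·46 + (-2.06)²·87 + 2·(-0.3)·(-2.06)·0
= 4.14 + 369.1932 + 0 = 373.3332.

Var(S) = 373.3332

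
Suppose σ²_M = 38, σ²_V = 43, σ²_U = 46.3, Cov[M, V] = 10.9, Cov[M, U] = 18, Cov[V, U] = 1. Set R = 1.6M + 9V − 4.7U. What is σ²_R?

σ²_R = a²·σ²_M + b²·σ²_V + c²·σ²_U + 2ab·Cov[M, V] + 2ac·Cov[M, U] + 2bc·Cov[V, U], with a = 1.6, b = 9, c = -4.7.
= 97.28 + 3483 + 1022.767 + 313.92 + (-270.72) + (-84.6)
= 4561.647.

σ²_R = 4561.647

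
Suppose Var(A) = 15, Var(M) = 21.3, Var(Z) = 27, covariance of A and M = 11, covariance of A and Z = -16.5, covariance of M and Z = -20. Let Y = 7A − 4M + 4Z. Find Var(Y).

Var(Y) = 607.8

Var(Y) = a²·Var(A) + b²·Var(M) + c²·Var(Z) + 2ab·covariance of A and M + 2ac·covariance of A and Z + 2bc·covariance of M and Z, with a = 7, b = -4, c = 4.
= 735 + 340.8 + 432 + (-616) + (-924) + 640
= 607.8.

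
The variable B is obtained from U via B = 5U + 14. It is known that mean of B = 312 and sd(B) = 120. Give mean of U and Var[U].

mean of U = 59.6, Var[U] = 576

From B = 5U + 14: mean of B = a·mean of U + b, so mean of U = (mean of B − b)/a = (312 − 14)/5 = 59.6.
Var[B] = 120² = 14400.
Var[B] = a²·Var[U], so Var[U] = 14400/5² = 576.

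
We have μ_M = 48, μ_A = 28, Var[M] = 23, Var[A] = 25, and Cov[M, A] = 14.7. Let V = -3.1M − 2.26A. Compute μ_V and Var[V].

μ_V = (-3.1)·μ_M + (-2.26)·μ_A = (-3.1)·48 + (-2.26)·28 = -212.08.
Var[V] = a²·Var[M] + b²·Var[A] + 2ab·Cov[M, A] with a = -3.1, b = -2.26.
= (-3.1)²·23 + (-2.26)²·25 + 2·(-3.1)·(-2.26)·14.7
= 221.03 + 127.69 + 205.9764 = 554.6964.

μ_V = -212.08, Var[V] = 554.6964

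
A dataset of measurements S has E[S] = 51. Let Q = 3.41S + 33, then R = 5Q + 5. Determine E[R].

E[R] = 1039.55

E[Q] = 3.41·51 + 33 = 206.91.
E[R] = 5·206.91 + 5 = 1039.55.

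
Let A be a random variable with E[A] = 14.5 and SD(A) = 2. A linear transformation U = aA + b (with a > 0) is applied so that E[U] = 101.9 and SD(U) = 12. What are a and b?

a = 6, b = 14.9

SD(U) = a·SD(A) (a > 0), so a = 12/2 = 6.
E[U] = a·E[A] + b, so b = 101.9 − 6·14.5 = 14.9.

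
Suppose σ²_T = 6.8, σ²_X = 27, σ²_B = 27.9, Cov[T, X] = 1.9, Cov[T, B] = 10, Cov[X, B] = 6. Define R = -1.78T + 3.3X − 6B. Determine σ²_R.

σ²_R = a²·σ²_T + b²·σ²_X + c²·σ²_B + 2ab·Cov[T, X] + 2ac·Cov[T, B] + 2bc·Cov[X, B], with a = -1.78, b = 3.3, c = -6.
= 21.54512 + 294.03 + 1004.4 + (-22.3212) + 213.6 + (-237.6)
= 1273.65392.

σ²_R = 1273.65392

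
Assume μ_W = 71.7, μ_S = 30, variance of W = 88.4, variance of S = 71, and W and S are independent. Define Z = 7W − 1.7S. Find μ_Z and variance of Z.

μ_Z = 450.9, variance of Z = 4536.79

μ_Z = 7·μ_W + (-1.7)·μ_S = 7·71.7 + (-1.7)·30 = 450.9.
variance of Z = a²·variance of W + b²·variance of S + 2ab·covariance of W and S with a = 7, b = -1.7.
Independence gives covariance of W and S = 0.
= 7²·88.4 + (-1.7)²·71 + 2·7·(-1.7)·0
= 4331.6 + 205.19 + 0 = 4536.79.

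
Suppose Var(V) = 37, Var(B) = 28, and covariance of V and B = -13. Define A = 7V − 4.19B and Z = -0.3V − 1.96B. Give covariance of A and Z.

By bilinearity, covariance of A and Z = ac·Var(V) + bd·Var(B) + (ad+bc)·covariance of V and B, with a=7, b=-4.19, c=-0.3, d=-1.96.
ac·Var(V) = 7·(-0.3)·37 = -77.7
bd·Var(B) = (-4.19)·(-1.96)·28 = 229.9472
(ad+bc)·covariance of V and B = (-12.463)·(-13) = 162.019
covariance of A and Z = -77.7 + 229.9472 + 162.019 = 314.2662.

covariance of A and Z = 314.2662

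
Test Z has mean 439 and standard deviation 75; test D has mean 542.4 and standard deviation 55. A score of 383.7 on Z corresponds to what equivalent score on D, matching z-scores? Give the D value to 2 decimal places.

D = 501.85

z = (383.7 − 439)/75 ≈ -0.7373.
D = 542.4 + z·55 = 542.4 + (383.7 − 439)·55/75 ≈ 501.85.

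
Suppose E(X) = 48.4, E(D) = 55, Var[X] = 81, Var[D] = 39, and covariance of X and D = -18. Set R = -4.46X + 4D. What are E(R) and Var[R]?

E(R) = (-4.46)·E(X) + 4·E(D) = (-4.46)·48.4 + 4·55 = 4.136.
Var[R] = a²·Var[X] + b²·Var[D] + 2ab·covariance of X and D with a = -4.46, b = 4.
= (-4.46)²·81 + 4²·39 + 2·(-4.46)·4·(-18)
= 1611.2196 + 624 + 642.24 = 2877.4596.

E(R) = 4.136, Var[R] = 2877.4596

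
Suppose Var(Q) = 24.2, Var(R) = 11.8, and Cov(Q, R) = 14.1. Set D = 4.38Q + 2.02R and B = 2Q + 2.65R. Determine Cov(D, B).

Cov(D, B) = 495.7801

By bilinearity, Cov(D, B) = ac·Var(Q) + bd·Var(R) + (ad+bc)·Cov(Q, R), with a=4.38, b=2.02, c=2, d=2.65.
ac·Var(Q) = 4.38·2·24.2 = 211.992
bd·Var(R) = 2.02·2.65·11.8 = 63.1654
(ad+bc)·Cov(Q, R) = (15.647)·14.1 = 220.6227
Cov(D, B) = 211.992 + 63.1654 + 220.6227 = 495.7801.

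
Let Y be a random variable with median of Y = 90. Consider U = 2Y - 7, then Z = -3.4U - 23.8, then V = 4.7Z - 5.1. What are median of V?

median of U = 2·90 + (-7) = 173.
median of Z = (-3.4)·173 + (-23.8) = -612.
median of V = 4.7·(-612) + (-5.1) = -2881.5.

median of V = -2881.5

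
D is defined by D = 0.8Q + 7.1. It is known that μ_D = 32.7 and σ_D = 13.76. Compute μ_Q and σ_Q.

From D = 0.8Q + 7.1: μ_D = a·μ_Q + b, so μ_Q = (μ_D − b)/a = (32.7 − 7.1)/0.8 = 32.
σ_D = |a|·σ_Q, so σ_Q = 13.76/|0.8| = 17.2.

μ_Q = 32, σ_Q = 17.2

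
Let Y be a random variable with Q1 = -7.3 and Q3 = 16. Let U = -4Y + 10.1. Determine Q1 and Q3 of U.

Q1(U) = -53.9, Q3(U) = 39.3

a = -4 < 0 reverses order: Q1(U) comes from Q3(Y), Q3(U) from Q1(Y).
Q1(U) = (-4)·16 + 10.1 = -53.9; Q3(U) = (-4)·(-7.3) + 10.1 = 39.3.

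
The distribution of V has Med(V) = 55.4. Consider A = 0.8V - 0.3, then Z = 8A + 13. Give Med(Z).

Med(A) = 0.8·55.4 + (-0.3) = 44.02.
Med(Z) = 8·44.02 + 13 = 365.16.

Med(Z) = 365.16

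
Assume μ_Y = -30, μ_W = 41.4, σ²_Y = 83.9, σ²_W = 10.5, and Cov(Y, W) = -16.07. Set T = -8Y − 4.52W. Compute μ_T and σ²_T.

μ_T = 52.872, σ²_T = 4421.9368

μ_T = (-8)·μ_Y + (-4.52)·μ_W = (-8)·(-30) + (-4.52)·41.4 = 52.872.
σ²_T = a²·σ²_Y + b²·σ²_W + 2ab·Cov(Y, W) with a = -8, b = -4.52.
= (-8)²·83.9 + (-4.52)²·10.5 + 2·(-8)·(-4.52)·(-16.07)
= 5369.6 + 214.5192 + (-1162.1824) = 4421.9368.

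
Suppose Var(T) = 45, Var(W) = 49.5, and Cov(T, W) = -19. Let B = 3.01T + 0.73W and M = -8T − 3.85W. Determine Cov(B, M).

By bilinearity, Cov(B, M) = ac·Var(T) + bd·Var(W) + (ad+bc)·Cov(T, W), with a=3.01, b=0.73, c=-8, d=-3.85.
ac·Var(T) = 3.01·(-8)·45 = -1083.6
bd·Var(W) = 0.73·(-3.85)·49.5 = -139.11975
(ad+bc)·Cov(T, W) = (-17.4285)·(-19) = 331.1415
Cov(B, M) = -1083.6 + (-139.11975) + 331.1415 = -891.57825.

Cov(B, M) = -891.57825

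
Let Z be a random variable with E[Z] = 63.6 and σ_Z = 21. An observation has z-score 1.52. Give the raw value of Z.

Z = 95.52

Z = E[Z] + z·σ_Z = 63.6 + 1.52·21 = 95.52.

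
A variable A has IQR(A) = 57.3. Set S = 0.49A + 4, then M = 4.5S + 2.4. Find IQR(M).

IQR(S) = |0.49|·57.3 = 28.077.
IQR(M) = |4.5|·28.077 = 126.3465.

IQR(M) = 126.3465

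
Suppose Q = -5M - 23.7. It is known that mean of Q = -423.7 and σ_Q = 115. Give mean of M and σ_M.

From Q = -5M - 23.7: mean of Q = a·mean of M + b, so mean of M = (mean of Q − b)/a = (-423.7 − (-23.7))/(-5) = 80.
σ_Q = |a|·σ_M, so σ_M = 115/|-5| = 23.

mean of M = 80, σ_M = 23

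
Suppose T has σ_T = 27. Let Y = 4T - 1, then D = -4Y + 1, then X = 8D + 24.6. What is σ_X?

σ_X = 3456

σ_Y = |4|·27 = 108.
σ_D = |-4|·108 = 432.
σ_X = |8|·432 = 3456.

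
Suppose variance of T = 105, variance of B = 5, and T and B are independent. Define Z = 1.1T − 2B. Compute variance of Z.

variance of Z = a²·variance of T + b²·variance of B + 2ab·covariance of T and B with a = 1.1, b = -2.
Independence gives covariance of T and B = 0.
= 1.1²·105 + (-2)²·5 + 2·1.1·(-2)·0
= 127.05 + 20 + 0 = 147.05.

variance of Z = 147.05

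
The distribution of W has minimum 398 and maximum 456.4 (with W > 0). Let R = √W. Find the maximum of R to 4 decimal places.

max(R) = 21.3635

√W is increasing on this domain, so max(R) comes from max(W) = 456.4: max(R) = √(456.4) ≈ 21.3635.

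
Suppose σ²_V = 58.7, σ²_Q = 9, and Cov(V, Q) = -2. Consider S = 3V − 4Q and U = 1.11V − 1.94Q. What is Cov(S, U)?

By bilinearity, Cov(S, U) = ac·σ²_V + bd·σ²_Q + (ad+bc)·Cov(V, Q), with a=3, b=-4, c=1.11, d=-1.94.
ac·σ²_V = 3·1.11·58.7 = 195.471
bd·σ²_Q = (-4)·(-1.94)·9 = 69.84
(ad+bc)·Cov(V, Q) = (-10.26)·(-2) = 20.52
Cov(S, U) = 195.471 + 69.84 + 20.52 = 285.831.

Cov(S, U) = 285.831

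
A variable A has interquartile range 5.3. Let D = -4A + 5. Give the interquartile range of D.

Under D = aA + b, IQR(D) = |a|·IQR(A) = |-4|·5.3 = 21.2 (shifts cancel; spread scales by |a|).

IQR(D) = 21.2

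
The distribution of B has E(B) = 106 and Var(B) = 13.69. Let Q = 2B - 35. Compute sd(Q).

Q = 2B - 35 is linear with a = 2, b = -35.
sd(B) = √13.69 = 3.7.
sd(Q) = |a|·sd(B) = |2|·3.7 = 7.4.

sd(Q) = 7.4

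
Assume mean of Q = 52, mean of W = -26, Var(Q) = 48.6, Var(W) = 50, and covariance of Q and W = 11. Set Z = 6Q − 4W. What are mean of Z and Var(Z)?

mean of Z = 416, Var(Z) = 2021.6

mean of Z = 6·mean of Q + (-4)·mean of W = 6·52 + (-4)·(-26) = 416.
Var(Z) = a²·Var(Q) + b²·Var(W) + 2ab·covariance of Q and W with a = 6, b = -4.
= 6²·48.6 + (-4)²·50 + 2·6·(-4)·11
= 1749.6 + 800 + (-528) = 2021.6.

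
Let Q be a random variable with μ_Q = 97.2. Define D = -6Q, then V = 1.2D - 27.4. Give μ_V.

μ_D = (-6)·97.2 = -583.2.
μ_V = 1.2·(-583.2) + (-27.4) = -727.24.

μ_V = -727.24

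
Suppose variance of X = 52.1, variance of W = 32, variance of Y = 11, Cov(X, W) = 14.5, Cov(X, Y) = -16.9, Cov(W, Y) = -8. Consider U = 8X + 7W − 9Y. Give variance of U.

variance of U = 10859

variance of U = a²·variance of X + b²·variance of W + c²·variance of Y + 2ab·Cov(X, W) + 2ac·Cov(X, Y) + 2bc·Cov(W, Y), with a = 8, b = 7, c = -9.
= 3334.4 + 1568 + 891 + 1624 + 2433.6 + 1008
= 10859.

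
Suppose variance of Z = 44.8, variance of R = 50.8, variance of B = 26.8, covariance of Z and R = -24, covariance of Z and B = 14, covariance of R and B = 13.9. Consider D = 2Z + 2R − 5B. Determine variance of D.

variance of D = 302.4

variance of D = a²·variance of Z + b²·variance of R + c²·variance of B + 2ab·covariance of Z and R + 2ac·covariance of Z and B + 2bc·covariance of R and B, with a = 2, b = 2, c = -5.
= 179.2 + 203.2 + 670 + (-192) + (-280) + (-278)
= 302.4.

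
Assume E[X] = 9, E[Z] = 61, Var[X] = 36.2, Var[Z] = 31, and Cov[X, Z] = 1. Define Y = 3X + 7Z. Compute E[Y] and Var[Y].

E[Y] = 3·E[X] + 7·E[Z] = 3·9 + 7·61 = 454.
Var[Y] = a²·Var[X] + b²·Var[Z] + 2ab·Cov[X, Z] with a = 3, b = 7.
= 3²·36.2 + 7²·31 + 2·3·7·1
= 325.8 + 1519 + 42 = 1886.8.

E[Y] = 454, Var[Y] = 1886.8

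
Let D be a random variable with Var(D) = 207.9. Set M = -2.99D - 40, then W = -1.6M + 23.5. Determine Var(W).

Var(M) = (-2.99)²·207.9 = 1858.64679.
Var(W) = (-1.6)²·1858.64679 = 4758.1357824.

Var(W) = 4758.1357824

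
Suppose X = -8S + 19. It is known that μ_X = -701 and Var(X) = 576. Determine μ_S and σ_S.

μ_S = 90, σ_S = 3

From X = -8S + 19: μ_X = a·μ_S + b, so μ_S = (μ_X − b)/a = (-701 − 19)/(-8) = 90.
σ_X = √576 = 24.
σ_X = |a|·σ_S, so σ_S = 24/|-8| = 3.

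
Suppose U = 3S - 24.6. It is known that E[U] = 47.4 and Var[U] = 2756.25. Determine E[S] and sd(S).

E[S] = 24, sd(S) = 17.5

From U = 3S - 24.6: E[U] = a·E[S] + b, so E[S] = (E[U] − b)/a = (47.4 − (-24.6))/3 = 24.
sd(U) = √2756.25 = 52.5.
sd(U) = |a|·sd(S), so sd(S) = 52.5/|3| = 17.5.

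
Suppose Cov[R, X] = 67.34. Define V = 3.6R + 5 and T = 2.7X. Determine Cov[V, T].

Cov[V, T] = 654.5448

Cov[V, T] = a·c·Cov[R, X] = 3.6·2.7·67.34 = 654.5448. Additive constants drop out.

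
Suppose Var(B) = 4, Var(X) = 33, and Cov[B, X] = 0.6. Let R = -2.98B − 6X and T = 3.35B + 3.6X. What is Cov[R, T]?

Cov[R, T] = -771.2288

By bilinearity, Cov[R, T] = ac·Var(B) + bd·Var(X) + (ad+bc)·Cov[B, X], with a=-2.98, b=-6, c=3.35, d=3.6.
ac·Var(B) = (-2.98)·3.35·4 = -39.932
bd·Var(X) = (-6)·3.6·33 = -712.8
(ad+bc)·Cov[B, X] = (-30.828)·0.6 = -18.4968
Cov[R, T] = -39.932 + (-712.8) + (-18.4968) = -771.2288.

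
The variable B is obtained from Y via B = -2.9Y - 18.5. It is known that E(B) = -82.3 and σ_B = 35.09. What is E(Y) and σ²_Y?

From B = -2.9Y - 18.5: E(B) = a·E(Y) + b, so E(Y) = (E(B) − b)/a = (-82.3 − (-18.5))/(-2.9) = 22.
σ²_B = 35.09² = 1231.3081.
σ²_B = a²·σ²_Y, so σ²_Y = 1231.3081/(-2.9)² = 146.41.

E(Y) = 22, σ²_Y = 146.41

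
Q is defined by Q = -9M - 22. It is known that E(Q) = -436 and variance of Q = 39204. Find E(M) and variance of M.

From Q = -9M - 22: E(Q) = a·E(M) + b, so E(M) = (E(Q) − b)/a = (-436 − (-22))/(-9) = 46.
variance of Q = a²·variance of M, so variance of M = 39204/(-9)² = 484.

E(M) = 46, variance of M = 484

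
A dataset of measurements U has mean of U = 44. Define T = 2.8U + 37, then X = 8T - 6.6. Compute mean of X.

mean of T = 2.8·44 + 37 = 160.2.
mean of X = 8·160.2 + (-6.6) = 1275.

mean of X = 1275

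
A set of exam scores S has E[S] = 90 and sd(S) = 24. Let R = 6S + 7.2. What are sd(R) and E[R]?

sd(R) = 144, E[R] = 547.2

R = 6S + 7.2 is linear with a = 6, b = 7.2.
sd(R) = |a|·sd(S) = |6|·24 = 144.
E[R] = a·E[S] + b = 6·90 + 7.2 = 547.2.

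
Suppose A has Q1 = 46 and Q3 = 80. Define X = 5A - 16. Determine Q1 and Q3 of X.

Q1(X) = 214, Q3(X) = 384

a = 5 > 0: Q1(X) = a·Q1(A)+b = 214, Q3(X) = a·Q3(A)+b = 384.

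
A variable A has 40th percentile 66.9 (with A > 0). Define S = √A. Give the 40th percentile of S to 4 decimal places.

40th percentile of S = 8.1792

√A is increasing, so P_{40}(S) = g(P_{40}(A)) ≈ 8.1792.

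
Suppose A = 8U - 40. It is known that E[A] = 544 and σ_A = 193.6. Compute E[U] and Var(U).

E[U] = 73, Var(U) = 585.64

From A = 8U - 40: E[A] = a·E[U] + b, so E[U] = (E[A] − b)/a = (544 − (-40))/8 = 73.
Var(A) = 193.6² = 37480.96.
Var(A) = a²·Var(U), so Var(U) = 37480.96/8² = 585.64.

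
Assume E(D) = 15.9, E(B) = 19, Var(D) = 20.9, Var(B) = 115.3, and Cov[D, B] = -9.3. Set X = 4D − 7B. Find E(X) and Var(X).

E(X) = 4·E(D) + (-7)·E(B) = 4·15.9 + (-7)·19 = -69.4.
Var(X) = a²·Var(D) + b²·Var(B) + 2ab·Cov[D, B] with a = 4, b = -7.
= 4²·20.9 + (-7)²·115.3 + 2·4·(-7)·(-9.3)
= 334.4 + 5649.7 + 520.8 = 6504.9.

E(X) = -69.4, Var(X) = 6504.9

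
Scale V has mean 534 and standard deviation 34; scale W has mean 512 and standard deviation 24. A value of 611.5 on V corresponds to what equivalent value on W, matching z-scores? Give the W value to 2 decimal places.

z = (611.5 − 534)/34 ≈ 2.2794.
W = 512 + z·24 = 512 + (611.5 − 534)·24/34 ≈ 566.71.

W = 566.71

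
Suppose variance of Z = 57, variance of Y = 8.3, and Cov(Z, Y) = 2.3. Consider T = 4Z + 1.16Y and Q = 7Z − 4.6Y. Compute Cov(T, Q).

Cov(T, Q) = 1528.0672

By bilinearity, Cov(T, Q) = ac·variance of Z + bd·variance of Y + (ad+bc)·Cov(Z, Y), with a=4, b=1.16, c=7, d=-4.6.
ac·variance of Z = 4·7·57 = 1596
bd·variance of Y = 1.16·(-4.6)·8.3 = -44.2888
(ad+bc)·Cov(Z, Y) = (-10.28)·2.3 = -23.644
Cov(T, Q) = 1596 + (-44.2888) + (-23.644) = 1528.0672.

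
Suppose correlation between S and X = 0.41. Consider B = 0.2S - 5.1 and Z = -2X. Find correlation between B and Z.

correlation between B and Z = -0.41

Linear rescalings preserve |correlation|; the slopes 0.2 and -2 have opposite signs, so the correlation flips sign: correlation between B and Z = −correlation between S and X = -0.41.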